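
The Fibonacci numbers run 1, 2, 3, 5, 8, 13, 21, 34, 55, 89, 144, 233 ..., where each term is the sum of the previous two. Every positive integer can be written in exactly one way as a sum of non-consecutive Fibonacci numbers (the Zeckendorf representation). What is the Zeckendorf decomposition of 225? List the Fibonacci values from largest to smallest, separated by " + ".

144 + 55 + 21 + 5

Greedy algorithm:
largest Fibonacci ≤ 225 is 144; 225 − 144 = 81
largest Fibonacci ≤ 81 is 55; 81 − 55 = 26
largest Fibonacci ≤ 26 is 21; 26 − 21 = 5
largest Fibonacci ≤ 5 is 5; 5 − 5 = 0
So 225 = 144 + 55 + 21 + 5, with no two terms consecutive in the sequence.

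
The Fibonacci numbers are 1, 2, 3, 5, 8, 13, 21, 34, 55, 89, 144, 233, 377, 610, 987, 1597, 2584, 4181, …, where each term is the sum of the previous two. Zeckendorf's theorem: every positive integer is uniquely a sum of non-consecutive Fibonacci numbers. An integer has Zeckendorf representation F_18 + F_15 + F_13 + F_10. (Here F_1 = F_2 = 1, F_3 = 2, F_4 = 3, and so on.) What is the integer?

3482

F_18 + F_15 + F_13 + F_10 = 2584 + 610 + 233 + 55 = 3482.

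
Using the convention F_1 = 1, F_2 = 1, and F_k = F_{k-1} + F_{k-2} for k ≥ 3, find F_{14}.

377

Iterating the recurrence up to F_{7} = 13 and F_{6} = 8:
F_{8} = F_{7} + F_{6} = 13 + 8 = 21
F_{9} = F_{8} + F_{7} = 21 + 13 = 34
F_{10} = F_{9} + F_{8} = 34 + 21 = 55
F_{11} = F_{10} + F_{9} = 55 + 34 = 89
F_{12} = F_{11} + F_{10} = 89 + 55 = 144
F_{13} = F_{12} + F_{11} = 144 + 89 = 233
F_{14} = F_{13} + F_{12} = 233 + 144 = 377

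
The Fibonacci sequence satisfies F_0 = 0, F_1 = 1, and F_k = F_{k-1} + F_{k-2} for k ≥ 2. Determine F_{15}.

610

Iterating the recurrence up to F_{7} = 13 and F_{6} = 8:
F_{8} = F_{7} + F_{6} = 13 + 8 = 21
F_{9} = F_{8} + F_{7} = 21 + 13 = 34
F_{10} = F_{9} + F_{8} = 34 + 21 = 55
F_{11} = F_{10} + F_{9} = 55 + 34 = 89
F_{12} = F_{11} + F_{10} = 89 + 55 = 144
F_{13} = F_{12} + F_{11} = 144 + 89 = 233
F_{14} = F_{13} + F_{12} = 233 + 144 = 377
F_{15} = F_{14} + F_{13} = 377 + 233 = 610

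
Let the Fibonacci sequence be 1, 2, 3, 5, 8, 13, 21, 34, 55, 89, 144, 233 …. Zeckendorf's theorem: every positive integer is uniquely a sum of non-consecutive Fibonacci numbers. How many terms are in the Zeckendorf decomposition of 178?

Repeatedly subtract the largest Fibonacci number that fits:
subtract 144 from 178: 34 remains
subtract 34 from 34: 0 remains
178 = 144 + 34, which has 2 terms.

2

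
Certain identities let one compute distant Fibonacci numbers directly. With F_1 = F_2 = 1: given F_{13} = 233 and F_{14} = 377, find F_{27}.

196418

By F_{2k+1} = F_k² + F_{k+1}²: F_{27} = 233² + 377² = 54289 + 142129 = 196418.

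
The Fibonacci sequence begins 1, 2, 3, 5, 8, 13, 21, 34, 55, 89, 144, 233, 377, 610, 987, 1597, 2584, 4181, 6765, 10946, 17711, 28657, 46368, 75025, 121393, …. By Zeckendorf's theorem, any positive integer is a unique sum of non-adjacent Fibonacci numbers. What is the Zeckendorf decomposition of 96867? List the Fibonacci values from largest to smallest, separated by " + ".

Repeatedly subtract the largest Fibonacci number that fits:
subtract 75025 from 96867: 21842 remains
subtract 17711 from 21842: 4131 remains
subtract 2584 from 4131: 1547 remains
subtract 987 from 1547: 560 remains
subtract 377 from 560: 183 remains
subtract 144 from 183: 39 remains
subtract 34 from 39: 5 remains
subtract 5 from 5: 0 remains
So 96867 = 75025 + 17711 + 2584 + 987 + 377 + 144 + 34 + 5, with no two terms consecutive in the sequence.

75025 + 17711 + 2584 + 987 + 377 + 144 + 34 + 5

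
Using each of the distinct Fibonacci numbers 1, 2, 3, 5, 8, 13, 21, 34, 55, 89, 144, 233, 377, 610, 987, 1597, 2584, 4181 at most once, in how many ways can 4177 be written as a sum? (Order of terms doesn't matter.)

4177 = 2584+987+377+144+55+21+8+1 = 2584+987+377+144+55+21+5+3+1 = 2584+987+377+144+55+13+8+5+3+1 = 2584+987+377+144+34+21+13+8+5+3+1 = 2584+987+377+89+55+34+21+13+8+5+3+1 = … (3 more), for 8 in all.

8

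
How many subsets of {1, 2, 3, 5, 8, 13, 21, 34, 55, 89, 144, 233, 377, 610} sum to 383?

10

Starting from the Zeckendorf form and repeatedly splitting a term F_k into F_{k−1} + F_{k−2} (when neither is already used) reaches every representation.
383 = 377+5+1 = 377+3+2+1 = 233+144+5+1 = 233+144+3+2+1 = 233+89+55+5+1 = … (5 more), for 10 in all.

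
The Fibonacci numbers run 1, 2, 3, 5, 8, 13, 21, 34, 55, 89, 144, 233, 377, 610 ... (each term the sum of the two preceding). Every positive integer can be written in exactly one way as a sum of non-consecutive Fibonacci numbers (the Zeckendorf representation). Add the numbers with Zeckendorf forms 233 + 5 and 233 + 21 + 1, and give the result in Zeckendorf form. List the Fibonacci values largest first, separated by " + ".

The two numbers are 238 and 255, so their sum is 493.
Greedily peel off the largest Fibonacci term at each step:
377 ≤ 493 < 610, so take 377; remainder 116
89 ≤ 116 < 144, so take 89; remainder 27
21 ≤ 27 < 34, so take 21; remainder 6
5 ≤ 6 < 8, so take 5; remainder 1
1 ≤ 1 < 2, so take 1; remainder 0

377 + 89 + 21 + 5 + 1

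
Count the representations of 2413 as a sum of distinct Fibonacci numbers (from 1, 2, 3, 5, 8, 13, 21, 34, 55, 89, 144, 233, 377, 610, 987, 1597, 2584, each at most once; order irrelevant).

15

2413 = 1597+610+144+55+5+2 = 1597+610+144+34+21+5+2 = 1597+377+233+144+55+5+2 = 1597+610+144+34+13+8+5+2 = … (11 more), for 15 in all.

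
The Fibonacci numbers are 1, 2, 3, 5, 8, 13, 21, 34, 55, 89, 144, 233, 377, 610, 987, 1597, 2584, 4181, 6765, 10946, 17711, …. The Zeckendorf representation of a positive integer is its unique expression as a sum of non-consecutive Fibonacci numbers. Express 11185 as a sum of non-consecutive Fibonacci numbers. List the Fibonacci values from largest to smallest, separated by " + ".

Greedy algorithm:
subtract 10946 from 11185: 239 remains
subtract 233 from 239: 6 remains
subtract 5 from 6: 1 remains
subtract 1 from 1: 0 remains
So 11185 = 10946 + 233 + 5 + 1, with no two terms consecutive in the sequence.

10946 + 233 + 5 + 1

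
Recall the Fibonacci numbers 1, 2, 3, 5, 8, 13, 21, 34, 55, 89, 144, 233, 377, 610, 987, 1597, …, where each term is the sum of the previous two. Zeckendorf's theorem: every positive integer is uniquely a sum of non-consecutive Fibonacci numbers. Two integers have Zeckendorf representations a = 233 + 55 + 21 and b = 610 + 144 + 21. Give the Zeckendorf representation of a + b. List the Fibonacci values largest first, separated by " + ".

The two numbers are 309 and 775, so their sum is 1084.
1084: greatest Fibonacci not exceeding it is 987, leaving 97
97: greatest Fibonacci not exceeding it is 89, leaving 8
8: greatest Fibonacci not exceeding it is 8, leaving 0

987 + 89 + 8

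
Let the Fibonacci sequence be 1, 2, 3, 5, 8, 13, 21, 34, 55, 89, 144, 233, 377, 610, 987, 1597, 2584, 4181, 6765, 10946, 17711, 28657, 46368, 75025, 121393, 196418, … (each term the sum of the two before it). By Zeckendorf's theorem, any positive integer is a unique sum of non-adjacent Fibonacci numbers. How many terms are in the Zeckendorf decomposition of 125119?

Greedy algorithm:
take 121393 (≤ 125119); 125119 − 121393 = 3726
take 2584 (≤ 3726); 3726 − 2584 = 1142
take 987 (≤ 1142); 1142 − 987 = 155
take 144 (≤ 155); 155 − 144 = 11
take 8 (≤ 11); 11 − 8 = 3
take 3 (≤ 3); 3 − 3 = 0
125119 = 121393 + 2584 + 987 + 144 + 8 + 3, which has 6 terms.

6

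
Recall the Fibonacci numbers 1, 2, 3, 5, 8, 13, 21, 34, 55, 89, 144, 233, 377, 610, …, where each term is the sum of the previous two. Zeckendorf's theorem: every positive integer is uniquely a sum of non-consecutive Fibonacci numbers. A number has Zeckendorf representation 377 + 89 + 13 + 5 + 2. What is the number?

377 + 89 + 13 + 5 + 2 = 486.

486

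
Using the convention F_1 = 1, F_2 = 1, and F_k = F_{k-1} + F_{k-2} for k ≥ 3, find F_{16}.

987

Iterating the recurrence up to F_{9} = 34 and F_{8} = 21:
F_{10} = F_{9} + F_{8} = 34 + 21 = 55
F_{11} = F_{10} + F_{9} = 55 + 34 = 89
F_{12} = F_{11} + F_{10} = 89 + 55 = 144
F_{13} = F_{12} + F_{11} = 144 + 89 = 233
F_{14} = F_{13} + F_{12} = 233 + 144 = 377
F_{15} = F_{14} + F_{13} = 377 + 233 = 610
F_{16} = F_{15} + F_{14} = 610 + 377 = 987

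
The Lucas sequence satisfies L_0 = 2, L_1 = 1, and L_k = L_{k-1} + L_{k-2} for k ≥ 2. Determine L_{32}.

4870847

Iterating the recurrence up to L_{28} = 710647 and L_{27} = 439204:
L_{29} = L_{28} + L_{27} = 710647 + 439204 = 1149851
L_{30} = L_{29} + L_{28} = 1149851 + 710647 = 1860498
L_{31} = L_{30} + L_{29} = 1860498 + 1149851 = 3010349
L_{32} = L_{31} + L_{30} = 3010349 + 1860498 = 4870847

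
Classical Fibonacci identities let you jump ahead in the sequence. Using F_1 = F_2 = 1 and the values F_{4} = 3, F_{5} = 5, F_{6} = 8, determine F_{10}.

By the addition formula F_{m+n} = F_m F_{n+1} + F_{m−1} F_n with m=5, n=5: F_{10} = 5·8 + 3·5 = 40 + 15 = 55.

55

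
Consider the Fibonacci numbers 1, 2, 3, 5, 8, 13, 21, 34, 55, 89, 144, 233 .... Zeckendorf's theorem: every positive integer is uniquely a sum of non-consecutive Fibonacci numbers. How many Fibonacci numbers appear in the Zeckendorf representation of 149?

Greedy algorithm:
144 ≤ 149 < 233, so take 144; remainder 5
5 ≤ 5 < 8, so take 5; remainder 0
149 = 144 + 5, which has 2 terms.

2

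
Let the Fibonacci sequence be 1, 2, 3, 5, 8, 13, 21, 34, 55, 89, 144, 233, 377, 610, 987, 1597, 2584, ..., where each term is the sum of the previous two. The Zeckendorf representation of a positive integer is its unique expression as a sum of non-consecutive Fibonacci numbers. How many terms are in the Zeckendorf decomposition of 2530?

5

1597 ≤ 2530 < 2584, so take 1597; remainder 933
610 ≤ 933 < 987, so take 610; remainder 323
233 ≤ 323 < 377, so take 233; remainder 90
89 ≤ 90 < 144, so take 89; remainder 1
1 ≤ 1 < 2, so take 1; remainder 0
2530 = 1597 + 610 + 233 + 89 + 1, which has 5 terms.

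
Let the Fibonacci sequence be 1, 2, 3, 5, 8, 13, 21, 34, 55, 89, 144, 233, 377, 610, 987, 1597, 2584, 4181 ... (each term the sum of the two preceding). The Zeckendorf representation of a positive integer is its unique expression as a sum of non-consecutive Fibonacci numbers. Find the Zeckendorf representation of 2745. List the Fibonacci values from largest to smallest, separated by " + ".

largest Fibonacci ≤ 2745 is 2584; 2745 − 2584 = 161
largest Fibonacci ≤ 161 is 144; 161 − 144 = 17
largest Fibonacci ≤ 17 is 13; 17 − 13 = 4
largest Fibonacci ≤ 4 is 3; 4 − 3 = 1
largest Fibonacci ≤ 1 is 1; 1 − 1 = 0
So 2745 = 2584 + 144 + 13 + 3 + 1, with no two terms consecutive in the sequence.

2584 + 144 + 13 + 3 + 1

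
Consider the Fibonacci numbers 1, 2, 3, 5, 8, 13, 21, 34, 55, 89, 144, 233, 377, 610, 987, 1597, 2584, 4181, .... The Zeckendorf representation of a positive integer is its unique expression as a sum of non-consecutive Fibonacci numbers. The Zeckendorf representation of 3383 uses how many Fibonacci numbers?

take 2584 (≤ 3383); 3383 − 2584 = 799
take 610 (≤ 799); 799 − 610 = 189
take 144 (≤ 189); 189 − 144 = 45
take 34 (≤ 45); 45 − 34 = 11
take 8 (≤ 11); 11 − 8 = 3
take 3 (≤ 3); 3 − 3 = 0
3383 = 2584 + 610 + 144 + 34 + 8 + 3, which has 6 terms.

6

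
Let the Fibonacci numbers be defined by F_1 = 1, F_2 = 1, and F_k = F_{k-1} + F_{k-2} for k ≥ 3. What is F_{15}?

Iterating the recurrence up to F_{9} = 34 and F_{8} = 21:
F_{10} = F_{9} + F_{8} = 34 + 21 = 55
F_{11} = F_{10} + F_{9} = 55 + 34 = 89
F_{12} = F_{11} + F_{10} = 89 + 55 = 144
F_{13} = F_{12} + F_{11} = 144 + 89 = 233
F_{14} = F_{13} + F_{12} = 233 + 144 = 377
F_{15} = F_{14} + F_{13} = 377 + 233 = 610

610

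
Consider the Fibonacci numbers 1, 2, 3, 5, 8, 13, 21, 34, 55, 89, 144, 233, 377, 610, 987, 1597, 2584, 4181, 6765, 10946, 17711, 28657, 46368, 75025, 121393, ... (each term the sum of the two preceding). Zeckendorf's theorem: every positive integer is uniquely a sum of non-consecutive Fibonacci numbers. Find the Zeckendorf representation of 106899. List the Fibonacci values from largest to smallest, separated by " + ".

75025 + 28657 + 2584 + 610 + 21 + 2

Greedily peel off the largest Fibonacci term at each step:
106899 − 75025 = 31874
31874 − 28657 = 3217
3217 − 2584 = 633
633 − 610 = 23
23 − 21 = 2
2 − 2 = 0
So 106899 = 75025 + 28657 + 2584 + 610 + 21 + 2, with no two terms consecutive in the sequence.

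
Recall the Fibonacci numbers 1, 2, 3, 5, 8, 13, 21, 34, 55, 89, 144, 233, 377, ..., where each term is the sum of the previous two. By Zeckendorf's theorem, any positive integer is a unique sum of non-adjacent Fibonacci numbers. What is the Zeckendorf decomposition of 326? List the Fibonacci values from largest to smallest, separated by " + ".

233 + 89 + 3 + 1

Repeatedly subtract the largest Fibonacci number that fits:
233 ≤ 326 < 377, so take 233; remainder 93
89 ≤ 93 < 144, so take 89; remainder 4
3 ≤ 4 < 5, so take 3; remainder 1
1 ≤ 1 < 2, so take 1; remainder 0
So 326 = 233 + 89 + 3 + 1, with no two terms consecutive in the sequence.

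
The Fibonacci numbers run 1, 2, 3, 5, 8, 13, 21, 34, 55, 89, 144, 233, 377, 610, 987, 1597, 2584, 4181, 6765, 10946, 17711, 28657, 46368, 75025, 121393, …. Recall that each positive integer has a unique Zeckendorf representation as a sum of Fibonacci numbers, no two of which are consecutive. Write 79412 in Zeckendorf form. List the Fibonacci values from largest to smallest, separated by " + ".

75025 + 4181 + 144 + 55 + 5 + 2

Greedily peel off the largest Fibonacci term at each step:
subtract 75025 from 79412: 4387 remains
subtract 4181 from 4387: 206 remains
subtract 144 from 206: 62 remains
subtract 55 from 62: 7 remains
subtract 5 from 7: 2 remains
subtract 2 from 2: 0 remains
So 79412 = 75025 + 4181 + 144 + 55 + 5 + 2, with no two terms consecutive in the sequence.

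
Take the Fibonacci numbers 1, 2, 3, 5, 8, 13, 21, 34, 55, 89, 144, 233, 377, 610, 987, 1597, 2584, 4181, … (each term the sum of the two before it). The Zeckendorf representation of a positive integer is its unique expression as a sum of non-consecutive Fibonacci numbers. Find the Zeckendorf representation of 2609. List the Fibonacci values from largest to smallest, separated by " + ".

take 2584 (≤ 2609); 2609 − 2584 = 25
take 21 (≤ 25); 25 − 21 = 4
take 3 (≤ 4); 4 − 3 = 1
take 1 (≤ 1); 1 − 1 = 0
So 2609 = 2584 + 21 + 3 + 1, with no two terms consecutive in the sequence.

2584 + 21 + 3 + 1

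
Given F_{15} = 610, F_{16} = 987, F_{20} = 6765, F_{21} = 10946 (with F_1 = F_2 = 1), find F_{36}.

14930352

By the addition formula F_{m+n} = F_m F_{n+1} + F_{m−1} F_n with m=21, n=15: F_{36} = 10946·987 + 6765·610 = 10803702 + 4126650 = 14930352.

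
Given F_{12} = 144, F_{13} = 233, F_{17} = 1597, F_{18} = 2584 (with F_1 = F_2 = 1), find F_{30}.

By the addition formula F_{m+n} = F_m F_{n+1} + F_{m−1} F_n with m=13, n=17: F_{30} = 233·2584 + 144·1597 = 602072 + 229968 = 832040.

832040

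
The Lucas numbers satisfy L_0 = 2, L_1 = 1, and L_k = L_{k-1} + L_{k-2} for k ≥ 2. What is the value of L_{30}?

1860498

Iterating the recurrence up to L_{24} = 103682 and L_{23} = 64079:
L_{25} = L_{24} + L_{23} = 103682 + 64079 = 167761
L_{26} = L_{25} + L_{24} = 167761 + 103682 = 271443
L_{27} = L_{26} + L_{25} = 271443 + 167761 = 439204
L_{28} = L_{27} + L_{26} = 439204 + 271443 = 710647
L_{29} = L_{28} + L_{27} = 710647 + 439204 = 1149851
L_{30} = L_{29} + L_{28} = 1149851 + 710647 = 1860498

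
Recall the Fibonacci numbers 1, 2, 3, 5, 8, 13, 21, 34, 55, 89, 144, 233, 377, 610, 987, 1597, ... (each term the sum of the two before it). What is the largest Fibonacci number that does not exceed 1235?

987 ≤ 1235 < 1597, so the largest Fibonacci number not exceeding 1235 is 987.

987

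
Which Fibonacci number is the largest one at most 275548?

196418 ≤ 275548 < 317811, so the largest Fibonacci number not exceeding 275548 is 196418.

196418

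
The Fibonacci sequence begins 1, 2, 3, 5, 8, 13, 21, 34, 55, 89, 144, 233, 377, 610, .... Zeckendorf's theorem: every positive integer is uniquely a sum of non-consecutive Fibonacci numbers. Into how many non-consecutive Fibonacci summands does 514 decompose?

Greedy algorithm:
377 ≤ 514 < 610, so take 377; remainder 137
89 ≤ 137 < 144, so take 89; remainder 48
34 ≤ 48 < 55, so take 34; remainder 14
13 ≤ 14 < 21, so take 13; remainder 1
1 ≤ 1 < 2, so take 1; remainder 0
514 = 377 + 89 + 34 + 13 + 1, which has 5 terms.

5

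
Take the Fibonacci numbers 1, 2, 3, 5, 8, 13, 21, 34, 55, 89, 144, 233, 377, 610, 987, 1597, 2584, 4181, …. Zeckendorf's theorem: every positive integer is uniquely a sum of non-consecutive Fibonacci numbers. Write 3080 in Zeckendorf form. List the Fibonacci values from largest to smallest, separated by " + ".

Repeatedly subtract the largest Fibonacci number that fits:
2584 ≤ 3080 < 4181, so take 2584; remainder 496
377 ≤ 496 < 610, so take 377; remainder 119
89 ≤ 119 < 144, so take 89; remainder 30
21 ≤ 30 < 34, so take 21; remainder 9
8 ≤ 9 < 13, so take 8; remainder 1
1 ≤ 1 < 2, so take 1; remainder 0
So 3080 = 2584 + 377 + 89 + 21 + 8 + 1, with no two terms consecutive in the sequence.

2584 + 377 + 89 + 21 + 8 + 1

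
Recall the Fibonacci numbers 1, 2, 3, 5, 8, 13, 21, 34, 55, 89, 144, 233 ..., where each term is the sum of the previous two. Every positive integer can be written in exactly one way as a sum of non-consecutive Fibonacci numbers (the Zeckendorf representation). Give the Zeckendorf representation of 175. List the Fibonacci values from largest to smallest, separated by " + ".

144 + 21 + 8 + 2

largest Fibonacci ≤ 175 is 144; 175 − 144 = 31
largest Fibonacci ≤ 31 is 21; 31 − 21 = 10
largest Fibonacci ≤ 10 is 8; 10 − 8 = 2
largest Fibonacci ≤ 2 is 2; 2 − 2 = 0
So 175 = 144 + 21 + 8 + 2, with no two terms consecutive in the sequence.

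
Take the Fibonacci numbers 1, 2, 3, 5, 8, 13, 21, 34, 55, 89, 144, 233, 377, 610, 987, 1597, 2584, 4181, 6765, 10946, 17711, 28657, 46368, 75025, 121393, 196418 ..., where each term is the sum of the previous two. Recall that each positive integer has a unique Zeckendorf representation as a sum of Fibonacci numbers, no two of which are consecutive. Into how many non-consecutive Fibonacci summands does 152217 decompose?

Greedy algorithm:
152217 − 121393 = 30824
30824 − 28657 = 2167
2167 − 1597 = 570
570 − 377 = 193
193 − 144 = 49
49 − 34 = 15
15 − 13 = 2
2 − 2 = 0
152217 = 121393 + 28657 + 1597 + 377 + 144 + 34 + 13 + 2, which has 8 terms.

8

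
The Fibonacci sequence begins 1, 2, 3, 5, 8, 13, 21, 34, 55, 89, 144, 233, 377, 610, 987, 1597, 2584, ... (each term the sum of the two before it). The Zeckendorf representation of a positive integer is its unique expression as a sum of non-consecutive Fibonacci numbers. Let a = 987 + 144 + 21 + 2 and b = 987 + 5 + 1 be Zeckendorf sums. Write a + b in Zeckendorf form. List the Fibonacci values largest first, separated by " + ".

The two numbers are 1154 and 993, so their sum is 2147.
Repeatedly subtract the largest Fibonacci number that fits:
take 1597 (≤ 2147); 2147 − 1597 = 550
take 377 (≤ 550); 550 − 377 = 173
take 144 (≤ 173); 173 − 144 = 29
take 21 (≤ 29); 29 − 21 = 8
take 8 (≤ 8); 8 − 8 = 0

1597 + 377 + 144 + 21 + 8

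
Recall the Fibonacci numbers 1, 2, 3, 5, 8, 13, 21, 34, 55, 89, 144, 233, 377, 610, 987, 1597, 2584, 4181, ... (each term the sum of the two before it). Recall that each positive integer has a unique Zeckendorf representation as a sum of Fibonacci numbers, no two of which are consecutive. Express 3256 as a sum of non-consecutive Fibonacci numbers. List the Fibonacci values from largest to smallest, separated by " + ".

3256: greatest Fibonacci not exceeding it is 2584, leaving 672
672: greatest Fibonacci not exceeding it is 610, leaving 62
62: greatest Fibonacci not exceeding it is 55, leaving 7
7: greatest Fibonacci not exceeding it is 5, leaving 2
2: greatest Fibonacci not exceeding it is 2, leaving 0
So 3256 = 2584 + 610 + 55 + 5 + 2, with no two terms consecutive in the sequence.

2584 + 610 + 55 + 5 + 2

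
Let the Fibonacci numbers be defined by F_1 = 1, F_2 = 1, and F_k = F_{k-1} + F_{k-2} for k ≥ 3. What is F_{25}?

Iterating the recurrence up to F_{19} = 4181 and F_{18} = 2584:
F_{20} = F_{19} + F_{18} = 4181 + 2584 = 6765
F_{21} = F_{20} + F_{19} = 6765 + 4181 = 10946
F_{22} = F_{21} + F_{20} = 10946 + 6765 = 17711
F_{23} = F_{22} + F_{21} = 17711 + 10946 = 28657
F_{24} = F_{23} + F_{22} = 28657 + 17711 = 46368
F_{25} = F_{24} + F_{23} = 46368 + 28657 = 75025

75025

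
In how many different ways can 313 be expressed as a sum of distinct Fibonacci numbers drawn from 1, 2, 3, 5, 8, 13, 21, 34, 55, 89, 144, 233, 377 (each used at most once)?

313 = 233+55+21+3+1 = 233+55+13+8+3+1 = 144+89+55+21+3+1 = 233+34+21+13+8+3+1 = 144+89+55+13+8+3+1 = … (1 more), for 6 in all.

6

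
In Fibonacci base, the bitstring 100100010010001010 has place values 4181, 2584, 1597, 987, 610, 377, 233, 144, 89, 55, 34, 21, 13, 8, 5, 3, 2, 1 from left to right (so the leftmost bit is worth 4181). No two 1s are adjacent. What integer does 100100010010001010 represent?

Summing the place values of the 1 bits: 4181 + 987 + 144 + 34 + 5 + 2 = 5353.

5353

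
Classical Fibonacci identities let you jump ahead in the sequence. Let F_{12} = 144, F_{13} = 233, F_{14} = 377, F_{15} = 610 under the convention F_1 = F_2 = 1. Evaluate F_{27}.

By the addition formula F_{m+n} = F_m F_{n+1} + F_{m−1} F_n with m=15, n=12: F_{27} = 610·233 + 377·144 = 142130 + 54288 = 196418.

196418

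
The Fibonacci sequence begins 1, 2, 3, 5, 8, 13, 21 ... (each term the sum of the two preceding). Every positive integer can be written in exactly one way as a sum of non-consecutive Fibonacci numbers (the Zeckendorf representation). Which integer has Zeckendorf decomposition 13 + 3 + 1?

17

13 + 3 + 1 = 17.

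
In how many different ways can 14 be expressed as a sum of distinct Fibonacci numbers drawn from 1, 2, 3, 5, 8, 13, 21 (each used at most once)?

3

Starting from the Zeckendorf form and repeatedly splitting a term F_k into F_{k−1} + F_{k−2} (when neither is already used) reaches every representation.
14 = 13+1 = 8+5+1 = 8+3+2+1 — 3 representations.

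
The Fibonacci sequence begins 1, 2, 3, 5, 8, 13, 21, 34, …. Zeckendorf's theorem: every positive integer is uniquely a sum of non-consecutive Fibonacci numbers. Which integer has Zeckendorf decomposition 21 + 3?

24

21 + 3 = 24.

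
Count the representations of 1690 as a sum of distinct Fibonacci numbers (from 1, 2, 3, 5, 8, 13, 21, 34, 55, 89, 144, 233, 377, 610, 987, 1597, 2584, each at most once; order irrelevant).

15

1690 = 1597+89+3+1 = 1597+55+34+3+1 = 987+610+89+3+1 = 1597+55+21+13+3+1 = … (11 more), for 15 in all.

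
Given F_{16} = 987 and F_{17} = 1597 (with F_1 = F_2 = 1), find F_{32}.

By the doubling identity F_{2k} = F_k(2F_{k+1} − F_k): F_{32} = 987·(2·1597 − 987) = 987·2207 = 2178309.

2178309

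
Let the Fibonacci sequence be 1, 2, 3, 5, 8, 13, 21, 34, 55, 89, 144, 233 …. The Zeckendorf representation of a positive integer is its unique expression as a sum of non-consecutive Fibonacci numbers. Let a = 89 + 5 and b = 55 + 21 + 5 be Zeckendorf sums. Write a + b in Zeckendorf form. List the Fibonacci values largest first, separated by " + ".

The two numbers are 94 and 81, so their sum is 175.
144 ≤ 175 < 233, so take 144; remainder 31
21 ≤ 31 < 34, so take 21; remainder 10
8 ≤ 10 < 13, so take 8; remainder 2
2 ≤ 2 < 3, so take 2; remainder 0

144 + 21 + 8 + 2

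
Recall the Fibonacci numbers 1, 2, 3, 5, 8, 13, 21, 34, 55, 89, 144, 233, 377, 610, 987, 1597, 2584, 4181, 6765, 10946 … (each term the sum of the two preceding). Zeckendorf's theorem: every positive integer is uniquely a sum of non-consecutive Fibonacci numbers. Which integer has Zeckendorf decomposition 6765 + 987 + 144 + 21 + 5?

6765 + 987 + 144 + 21 + 5 = 7922.

7922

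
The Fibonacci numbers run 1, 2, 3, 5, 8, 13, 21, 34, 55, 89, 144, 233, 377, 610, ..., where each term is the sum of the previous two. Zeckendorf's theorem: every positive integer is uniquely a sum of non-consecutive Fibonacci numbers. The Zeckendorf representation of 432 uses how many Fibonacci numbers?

432 − 377 = 55
55 − 55 = 0
432 = 377 + 55, which has 2 terms.

2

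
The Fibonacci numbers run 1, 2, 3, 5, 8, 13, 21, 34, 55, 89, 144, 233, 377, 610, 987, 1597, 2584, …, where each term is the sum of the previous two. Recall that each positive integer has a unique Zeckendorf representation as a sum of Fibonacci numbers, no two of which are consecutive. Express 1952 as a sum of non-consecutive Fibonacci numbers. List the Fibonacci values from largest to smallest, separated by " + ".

Greedy algorithm:
largest Fibonacci ≤ 1952 is 1597; 1952 − 1597 = 355
largest Fibonacci ≤ 355 is 233; 355 − 233 = 122
largest Fibonacci ≤ 122 is 89; 122 − 89 = 33
largest Fibonacci ≤ 33 is 21; 33 − 21 = 12
largest Fibonacci ≤ 12 is 8; 12 − 8 = 4
largest Fibonacci ≤ 4 is 3; 4 − 3 = 1
largest Fibonacci ≤ 1 is 1; 1 − 1 = 0
So 1952 = 1597 + 233 + 89 + 21 + 8 + 3 + 1, with no two terms consecutive in the sequence.

1597 + 233 + 89 + 21 + 8 + 3 + 1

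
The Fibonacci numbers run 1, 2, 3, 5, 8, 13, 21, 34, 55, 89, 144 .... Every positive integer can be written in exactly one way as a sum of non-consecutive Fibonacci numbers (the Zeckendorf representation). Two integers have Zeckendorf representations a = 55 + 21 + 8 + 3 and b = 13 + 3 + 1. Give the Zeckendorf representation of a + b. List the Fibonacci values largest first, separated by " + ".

The two numbers are 87 and 17, so their sum is 104.
subtract 89 from 104: 15 remains
subtract 13 from 15: 2 remains
subtract 2 from 2: 0 remains

89 + 13 + 2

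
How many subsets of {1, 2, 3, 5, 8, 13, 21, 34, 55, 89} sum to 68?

68 = 55+13 = 55+8+5 = 34+21+13 = 55+8+3+2 = 34+21+8+5 = … (1 more), for 6 in all.

6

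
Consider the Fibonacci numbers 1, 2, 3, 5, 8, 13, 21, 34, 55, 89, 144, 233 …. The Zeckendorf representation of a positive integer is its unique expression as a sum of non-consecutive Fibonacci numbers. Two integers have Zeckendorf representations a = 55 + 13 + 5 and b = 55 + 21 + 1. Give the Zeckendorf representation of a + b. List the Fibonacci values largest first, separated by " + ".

The two numbers are 73 and 77, so their sum is 150.
take 144 (≤ 150); 150 − 144 = 6
take 5 (≤ 6); 6 − 5 = 1
take 1 (≤ 1); 1 − 1 = 0

144 + 5 + 1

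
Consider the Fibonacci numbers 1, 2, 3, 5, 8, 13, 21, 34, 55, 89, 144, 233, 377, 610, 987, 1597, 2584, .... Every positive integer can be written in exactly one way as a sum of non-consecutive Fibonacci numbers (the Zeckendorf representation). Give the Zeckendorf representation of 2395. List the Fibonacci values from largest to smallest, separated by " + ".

1597 + 610 + 144 + 34 + 8 + 2

2395 − 1597 = 798
798 − 610 = 188
188 − 144 = 44
44 − 34 = 10
10 − 8 = 2
2 − 2 = 0
So 2395 = 1597 + 610 + 144 + 34 + 8 + 2, with no two terms consecutive in the sequence.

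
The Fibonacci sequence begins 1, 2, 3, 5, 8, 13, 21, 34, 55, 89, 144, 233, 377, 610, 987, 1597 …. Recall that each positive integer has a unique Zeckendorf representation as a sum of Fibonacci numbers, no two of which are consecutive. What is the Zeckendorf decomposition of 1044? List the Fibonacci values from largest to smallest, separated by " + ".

subtract 987 from 1044: 57 remains
subtract 55 from 57: 2 remains
subtract 2 from 2: 0 remains
So 1044 = 987 + 55 + 2, with no two terms consecutive in the sequence.

987 + 55 + 2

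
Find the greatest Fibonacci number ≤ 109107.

75025

75025 ≤ 109107 < 121393, so the largest Fibonacci number not exceeding 109107 is 75025.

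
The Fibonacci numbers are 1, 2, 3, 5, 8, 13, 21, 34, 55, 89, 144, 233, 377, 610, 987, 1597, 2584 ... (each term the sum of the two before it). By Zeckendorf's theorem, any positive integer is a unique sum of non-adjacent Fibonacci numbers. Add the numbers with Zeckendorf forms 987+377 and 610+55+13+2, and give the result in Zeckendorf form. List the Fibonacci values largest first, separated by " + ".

1597 + 377 + 55 + 13 + 2

The two numbers are 1364 and 680, so their sum is 2044.
2044: greatest Fibonacci not exceeding it is 1597, leaving 447
447: greatest Fibonacci not exceeding it is 377, leaving 70
70: greatest Fibonacci not exceeding it is 55, leaving 15
15: greatest Fibonacci not exceeding it is 13, leaving 2
2: greatest Fibonacci not exceeding it is 2, leaving 0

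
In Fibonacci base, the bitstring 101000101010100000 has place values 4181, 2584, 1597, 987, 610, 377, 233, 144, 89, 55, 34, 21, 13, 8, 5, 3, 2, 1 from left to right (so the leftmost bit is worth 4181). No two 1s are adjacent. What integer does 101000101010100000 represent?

6147

Summing the place values of the 1 bits: 4181 + 1597 + 233 + 89 + 34 + 13 = 6147.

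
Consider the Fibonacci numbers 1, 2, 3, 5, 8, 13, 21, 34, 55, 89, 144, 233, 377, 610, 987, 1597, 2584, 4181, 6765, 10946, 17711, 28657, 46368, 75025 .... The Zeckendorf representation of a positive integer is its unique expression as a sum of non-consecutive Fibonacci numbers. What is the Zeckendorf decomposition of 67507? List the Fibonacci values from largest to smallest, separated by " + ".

take 46368 (≤ 67507); 67507 − 46368 = 21139
take 17711 (≤ 21139); 21139 − 17711 = 3428
take 2584 (≤ 3428); 3428 − 2584 = 844
take 610 (≤ 844); 844 − 610 = 234
take 233 (≤ 234); 234 − 233 = 1
take 1 (≤ 1); 1 − 1 = 0
So 67507 = 46368 + 17711 + 2584 + 610 + 233 + 1, with no two terms consecutive in the sequence.

46368 + 17711 + 2584 + 610 + 233 + 1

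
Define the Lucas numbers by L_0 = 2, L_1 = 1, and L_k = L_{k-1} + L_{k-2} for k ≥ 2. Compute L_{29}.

Iterating the recurrence up to L_{23} = 64079 and L_{22} = 39603:
L_{24} = L_{23} + L_{22} = 64079 + 39603 = 103682
L_{25} = L_{24} + L_{23} = 103682 + 64079 = 167761
L_{26} = L_{25} + L_{24} = 167761 + 103682 = 271443
L_{27} = L_{26} + L_{25} = 271443 + 167761 = 439204
L_{28} = L_{27} + L_{26} = 439204 + 271443 = 710647
L_{29} = L_{28} + L_{27} = 710647 + 439204 = 1149851

1149851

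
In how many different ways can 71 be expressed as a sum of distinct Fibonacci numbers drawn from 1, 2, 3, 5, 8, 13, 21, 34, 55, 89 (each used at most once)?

Starting from the Zeckendorf form and repeatedly splitting a term F_k into F_{k−1} + F_{k−2} (when neither is already used) reaches every representation.
71 = 55+13+3 = 55+13+2+1 = 55+8+5+3 = 34+21+13+3 = 55+8+5+2+1 = … (3 more), for 8 in all.

8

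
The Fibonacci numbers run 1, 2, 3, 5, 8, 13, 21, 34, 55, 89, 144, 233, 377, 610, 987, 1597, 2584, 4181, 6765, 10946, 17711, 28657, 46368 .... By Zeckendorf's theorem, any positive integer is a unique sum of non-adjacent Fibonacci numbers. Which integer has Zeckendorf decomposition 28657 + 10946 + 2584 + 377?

42564

28657 + 10946 + 2584 + 377 = 42564.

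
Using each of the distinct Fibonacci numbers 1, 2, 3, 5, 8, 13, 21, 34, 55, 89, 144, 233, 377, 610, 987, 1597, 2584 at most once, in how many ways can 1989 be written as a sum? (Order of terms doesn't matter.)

16

Starting from the Zeckendorf form and repeatedly splitting a term F_k into F_{k−1} + F_{k−2} (when neither is already used) reaches every representation.
1989 = 1597+377+13+2 = 1597+377+8+5+2 = 1597+233+144+13+2 = 987+610+377+13+2 = … (12 more), for 16 in all.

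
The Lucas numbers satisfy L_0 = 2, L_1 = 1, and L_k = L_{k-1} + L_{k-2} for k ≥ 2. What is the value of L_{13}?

Iterating the recurrence up to L_{9} = 76 and L_{8} = 47:
L_{10} = L_{9} + L_{8} = 76 + 47 = 123
L_{11} = L_{10} + L_{9} = 123 + 76 = 199
L_{12} = L_{11} + L_{10} = 199 + 123 = 322
L_{13} = L_{12} + L_{11} = 322 + 199 = 521

521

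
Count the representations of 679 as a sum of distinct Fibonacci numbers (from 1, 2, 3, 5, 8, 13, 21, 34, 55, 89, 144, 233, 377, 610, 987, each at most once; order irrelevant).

679 = 610+55+13+1 = 610+55+8+5+1 = 610+34+21+13+1 = 377+233+55+13+1 = … (14 more), for 18 in all.

18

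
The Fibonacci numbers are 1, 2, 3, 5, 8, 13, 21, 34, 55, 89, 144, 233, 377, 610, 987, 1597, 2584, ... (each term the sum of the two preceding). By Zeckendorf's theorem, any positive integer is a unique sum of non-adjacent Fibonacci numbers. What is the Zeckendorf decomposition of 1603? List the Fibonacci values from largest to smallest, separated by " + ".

1597 + 5 + 1

largest Fibonacci ≤ 1603 is 1597; 1603 − 1597 = 6
largest Fibonacci ≤ 6 is 5; 6 − 5 = 1
largest Fibonacci ≤ 1 is 1; 1 − 1 = 0
So 1603 = 1597 + 5 + 1, with no two terms consecutive in the sequence.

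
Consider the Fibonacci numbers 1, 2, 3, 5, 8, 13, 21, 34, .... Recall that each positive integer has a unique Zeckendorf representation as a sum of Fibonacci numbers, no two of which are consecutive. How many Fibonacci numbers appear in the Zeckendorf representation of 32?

21 ≤ 32 < 34, so take 21; remainder 11
8 ≤ 11 < 13, so take 8; remainder 3
3 ≤ 3 < 5, so take 3; remainder 0
32 = 21 + 8 + 3, which has 3 terms.

3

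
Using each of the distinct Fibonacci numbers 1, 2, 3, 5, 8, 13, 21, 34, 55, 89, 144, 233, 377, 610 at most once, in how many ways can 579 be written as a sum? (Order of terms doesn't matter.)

Starting from the Zeckendorf form and repeatedly splitting a term F_k into F_{k−1} + F_{k−2} (when neither is already used) reaches every representation.
579 = 377+144+55+3 = 377+144+55+2+1 = 377+144+34+21+3 = 377+144+34+21+2+1 = 377+144+34+13+8+3 = … (12 more), for 17 in all.

17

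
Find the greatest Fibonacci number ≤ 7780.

6765

6765 ≤ 7780 < 10946, so the largest Fibonacci number not exceeding 7780 is 6765.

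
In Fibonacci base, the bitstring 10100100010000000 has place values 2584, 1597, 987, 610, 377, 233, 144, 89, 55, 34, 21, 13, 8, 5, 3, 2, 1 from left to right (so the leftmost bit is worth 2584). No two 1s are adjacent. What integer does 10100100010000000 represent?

3838

Summing the place values of the 1 bits: 2584 + 987 + 233 + 34 = 3838.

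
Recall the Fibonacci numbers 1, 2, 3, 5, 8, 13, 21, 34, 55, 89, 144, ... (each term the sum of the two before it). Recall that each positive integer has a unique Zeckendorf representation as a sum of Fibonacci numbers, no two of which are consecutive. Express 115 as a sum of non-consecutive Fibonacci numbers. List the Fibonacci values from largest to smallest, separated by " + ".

89 + 21 + 5

Repeatedly subtract the largest Fibonacci number that fits:
largest Fibonacci ≤ 115 is 89; 115 − 89 = 26
largest Fibonacci ≤ 26 is 21; 26 − 21 = 5
largest Fibonacci ≤ 5 is 5; 5 − 5 = 0
So 115 = 89 + 21 + 5, with no two terms consecutive in the sequence.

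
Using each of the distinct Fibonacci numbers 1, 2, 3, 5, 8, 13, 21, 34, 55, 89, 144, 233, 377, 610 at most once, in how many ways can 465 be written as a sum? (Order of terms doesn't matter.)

Starting from the Zeckendorf form and repeatedly splitting a term F_k into F_{k−1} + F_{k−2} (when neither is already used) reaches every representation.
465 = 377+55+21+8+3+1 = 233+144+55+21+8+3+1 — 2 representations.

2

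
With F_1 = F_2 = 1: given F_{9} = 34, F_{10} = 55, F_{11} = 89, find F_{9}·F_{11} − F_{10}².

1

34·89 − 55² = 3026 − 3025 = 1. (Cassini's identity: F_{k−1}F_{k+1} − F_k² = (−1)^k.)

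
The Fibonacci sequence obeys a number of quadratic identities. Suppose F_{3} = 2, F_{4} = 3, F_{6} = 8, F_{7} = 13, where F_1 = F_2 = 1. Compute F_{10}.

By the addition formula F_{m+n} = F_m F_{n+1} + F_{m−1} F_n with m=4, n=6: F_{10} = 3·13 + 2·8 = 39 + 16 = 55.

55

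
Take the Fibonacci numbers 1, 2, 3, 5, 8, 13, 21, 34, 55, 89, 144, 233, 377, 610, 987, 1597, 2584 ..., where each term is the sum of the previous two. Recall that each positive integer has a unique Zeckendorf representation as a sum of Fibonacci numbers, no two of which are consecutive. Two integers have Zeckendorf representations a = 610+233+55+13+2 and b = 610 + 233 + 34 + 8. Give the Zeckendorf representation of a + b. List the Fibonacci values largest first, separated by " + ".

The two numbers are 913 and 885, so their sum is 1798.
1798: greatest Fibonacci not exceeding it is 1597, leaving 201
201: greatest Fibonacci not exceeding it is 144, leaving 57
57: greatest Fibonacci not exceeding it is 55, leaving 2
2: greatest Fibonacci not exceeding it is 2, leaving 0

1597 + 144 + 55 + 2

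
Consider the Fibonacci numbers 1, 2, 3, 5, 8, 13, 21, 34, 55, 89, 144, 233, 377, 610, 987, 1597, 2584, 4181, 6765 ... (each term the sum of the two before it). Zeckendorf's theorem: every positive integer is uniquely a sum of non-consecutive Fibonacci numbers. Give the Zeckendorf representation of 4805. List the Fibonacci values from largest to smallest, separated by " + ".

4181 + 610 + 13 + 1

4181 ≤ 4805 < 6765, so take 4181; remainder 624
610 ≤ 624 < 987, so take 610; remainder 14
13 ≤ 14 < 21, so take 13; remainder 1
1 ≤ 1 < 2, so take 1; remainder 0
So 4805 = 4181 + 610 + 13 + 1, with no two terms consecutive in the sequence.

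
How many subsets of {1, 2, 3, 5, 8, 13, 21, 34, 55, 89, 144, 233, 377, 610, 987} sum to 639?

20

Each representation comes from the Zeckendorf form by replacing some F_k with F_{k−1} + F_{k−2} where possible.
639 = 610+21+8 = 610+21+5+3 = 377+233+21+8 = 610+21+5+2+1 = … (16 more), for 20 in all.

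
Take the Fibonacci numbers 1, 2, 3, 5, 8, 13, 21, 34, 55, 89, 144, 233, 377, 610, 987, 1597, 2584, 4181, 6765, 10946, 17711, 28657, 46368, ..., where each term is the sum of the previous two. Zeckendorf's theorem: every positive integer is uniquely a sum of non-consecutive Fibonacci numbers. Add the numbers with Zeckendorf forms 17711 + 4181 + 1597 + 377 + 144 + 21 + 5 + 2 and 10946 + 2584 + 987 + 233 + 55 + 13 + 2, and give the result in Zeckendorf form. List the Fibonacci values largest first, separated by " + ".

28657 + 6765 + 2584 + 610 + 233 + 8 + 1

The two numbers are 24038 and 14820, so their sum is 38858.
38858: greatest Fibonacci not exceeding it is 28657, leaving 10201
10201: greatest Fibonacci not exceeding it is 6765, leaving 3436
3436: greatest Fibonacci not exceeding it is 2584, leaving 852
852: greatest Fibonacci not exceeding it is 610, leaving 242
242: greatest Fibonacci not exceeding it is 233, leaving 9
9: greatest Fibonacci not exceeding it is 8, leaving 1
1: greatest Fibonacci not exceeding it is 1, leaving 0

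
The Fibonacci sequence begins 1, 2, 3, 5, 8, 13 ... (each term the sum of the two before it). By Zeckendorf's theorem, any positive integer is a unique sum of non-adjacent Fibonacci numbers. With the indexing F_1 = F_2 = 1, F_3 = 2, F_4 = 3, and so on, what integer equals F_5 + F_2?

6

F_5 + F_2 = 5 + 1 = 6.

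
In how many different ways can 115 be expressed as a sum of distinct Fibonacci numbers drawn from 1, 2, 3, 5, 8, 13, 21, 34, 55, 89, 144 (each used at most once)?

Each representation comes from the Zeckendorf form by replacing some F_k with F_{k−1} + F_{k−2} where possible.
115 = 89+21+5 = 89+21+3+2 = 89+13+8+5 = … (5 more), for 8 in all.

8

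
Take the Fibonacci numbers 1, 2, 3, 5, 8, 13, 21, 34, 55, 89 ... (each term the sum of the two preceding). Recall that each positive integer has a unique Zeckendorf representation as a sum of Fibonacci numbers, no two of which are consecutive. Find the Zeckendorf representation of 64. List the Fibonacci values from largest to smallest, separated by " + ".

55 + 8 + 1

64 − 55 = 9
9 − 8 = 1
1 − 1 = 0
So 64 = 55 + 8 + 1, with no two terms consecutive in the sequence.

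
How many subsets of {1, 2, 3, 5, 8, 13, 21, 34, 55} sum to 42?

Starting from the Zeckendorf form and repeatedly splitting a term F_k into F_{k−1} + F_{k−2} (when neither is already used) reaches every representation.
42 = 34+8 = 34+5+3 = 21+13+8 = 34+5+2+1 = … (2 more), for 6 in all.

6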